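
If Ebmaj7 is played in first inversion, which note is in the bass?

G

Ebmaj7 in root position is Eb–G–Bb–D.
First inversion places the third in the bass, which is G.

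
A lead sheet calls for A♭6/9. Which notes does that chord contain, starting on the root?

Ab, C, Eb, F, Bb

Root Ab, quality six-nine:
Root: Ab
Major 3rd (3rd): C
Perfect 5th (5th): Eb
Major 6th (6th): F
Major 9th (9th): Bb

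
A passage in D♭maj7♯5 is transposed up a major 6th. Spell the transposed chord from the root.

Transposed root: Db → Bb (major 6th up). So we spell Bb augmented major seventh:
Bb — root
D — major 3rd
F# — augmented 5th
A — major 7th

Bb  D  F#  A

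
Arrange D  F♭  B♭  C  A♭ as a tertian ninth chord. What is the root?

B♭

Arranged so that each adjacent pair is a third by letter name: B♭ – D – F♭ – A♭ – C.
The bottom of that stack, B♭, is the root (this is B♭ dominant ninth flat five).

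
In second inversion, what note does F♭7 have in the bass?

Cb

F♭7 in root position is Fb–Ab–Cb–Ebb.
Second inversion places the fifth in the bass, which is Cb.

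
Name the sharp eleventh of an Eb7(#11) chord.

Root of Eb7(#11) = Eb. The 11th is an augmented 11th: Eb up an augmented 11th → A.

A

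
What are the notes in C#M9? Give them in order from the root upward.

C# E# G# B# D#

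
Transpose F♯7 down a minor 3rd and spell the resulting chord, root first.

D♯ – F𝄪 – A♯ – C♯

A minor 3rd down from F♯ is D♯, so the new chord is D♯ dominant seventh.
D♯ — root
F𝄪 — major 3rd
A♯ — perfect 5th
C♯ — minor 7th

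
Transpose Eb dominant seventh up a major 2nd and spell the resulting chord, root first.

A major 2nd up from Eb is F, so the new chord is F dominant seventh.
Root: F
Major 3rd (3rd): A
Perfect 5th (5th): C
Minor 7th (7th): Eb

F – A – C – Eb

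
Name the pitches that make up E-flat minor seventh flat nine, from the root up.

E-flat minor seventh flat nine is a minor seventh flat nine built on E-flat.
- root: E-flat
- minor 3rd: G-flat
- perfect 5th: B-flat
- minor 7th: D-flat
- minor 9th: F-flat

E-flat – G-flat – B-flat – D-flat – F-flat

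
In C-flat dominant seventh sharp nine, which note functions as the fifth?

C-flat dominant seventh sharp nine is built on Cb; its 5th is a perfect 5th above the root.
A fifth above C uses the letter G, and the perfect 5th above Cb is Gb.

Gb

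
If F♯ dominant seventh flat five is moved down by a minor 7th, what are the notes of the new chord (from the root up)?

G-sharp, B-sharp, D, F-sharp

A minor 7th down from F-sharp is G-sharp, so the new chord is G-sharp dominant seventh flat five.
Root: G-sharp
Major 3rd (3rd): B-sharp
Diminished 5th (5th): D
Minor 7th (7th): F-sharp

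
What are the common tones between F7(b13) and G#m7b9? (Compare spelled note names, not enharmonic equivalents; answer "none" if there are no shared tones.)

F7(b13) = F, A, C, Eb, Db.
G#m7b9 = G#, B, D#, F#, A.
Shared: A.

A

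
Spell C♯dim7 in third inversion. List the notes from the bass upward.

Bb, C#, E, G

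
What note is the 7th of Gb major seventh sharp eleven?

Gb major seventh sharp eleven is built on G-flat; its 7th is a major 7th above the root.
A seventh above G uses the letter F, and the major 7th above G-flat is F.

F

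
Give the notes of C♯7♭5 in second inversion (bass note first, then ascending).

In root position, C♯7♭5 is C♯–E♯–G–B.
Second inversion puts the fifth (G) in the bass.

G, B, C♯, E♯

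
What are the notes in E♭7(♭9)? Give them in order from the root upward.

Eb  G  Bb  Db  Fb

E♭7(♭9): dominant seventh flat nine on Eb.
Eb — root
G — major 3rd
Bb — perfect 5th
Db — minor 7th
Fb — minor 9th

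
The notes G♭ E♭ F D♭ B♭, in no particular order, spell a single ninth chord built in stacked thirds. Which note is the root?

Arranged so that each adjacent pair is a third by letter name: E♭ – G♭ – B♭ – D♭ – F.
The bottom of that stack, E♭, is the root (this is E♭ minor ninth).

E♭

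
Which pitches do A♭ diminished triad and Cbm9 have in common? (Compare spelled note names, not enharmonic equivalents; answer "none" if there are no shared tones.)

Cb – Ebb

A♭ diminished triad = Ab, Cb, Ebb.
Cbm9 = Cb, Ebb, Gb, Bbb, Db.
Shared: Cb, Ebb.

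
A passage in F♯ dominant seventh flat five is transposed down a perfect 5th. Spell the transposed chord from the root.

B, D-sharp, F, A

F-sharp down a perfect 5th → B. New chord: B dominant seventh flat five.
Root: B
Major 3rd (3rd): D-sharp
Diminished 5th (5th): F
Minor 7th (7th): A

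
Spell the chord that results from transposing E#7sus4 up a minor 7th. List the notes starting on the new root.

D#, G#, A#, C#

Transposed root: E# → D# (minor 7th up). So we spell D# dominant seventh suspended fourth:
root → D#
4th (perfect 4th) → G#
5th (perfect 5th) → A#
7th (minor 7th) → C#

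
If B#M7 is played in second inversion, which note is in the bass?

F##

B#M7 = B#–D##–F##–A##. Second inversion → fifth in the bass = F##.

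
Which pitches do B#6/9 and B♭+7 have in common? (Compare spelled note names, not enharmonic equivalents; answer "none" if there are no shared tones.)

none

B#6/9: B♯ D𝄪 F𝄪 G𝄪 C𝄪
B♭+7: B♭ D F♯ A♭
Common to both → none.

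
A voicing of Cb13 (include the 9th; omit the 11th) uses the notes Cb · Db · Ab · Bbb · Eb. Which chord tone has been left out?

The full Cb13 chord is Cb, Eb, Gb, Bbb, Db, Ab.
Comparing with the voicing, the perfect 5th (5th) — Gb — is absent.

Gb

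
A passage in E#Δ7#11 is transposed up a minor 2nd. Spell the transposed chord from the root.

F# – A# – C# – E# – B#

A minor 2nd up from E# is F#, so the new chord is F# major seventh sharp eleven.
Root: F#
Major 3rd (3rd): A#
Perfect 5th (5th): C#
Major 7th (7th): E#
Augmented 11th (11th): B#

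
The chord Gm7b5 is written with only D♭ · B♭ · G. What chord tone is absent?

The full Gm7b5 chord is G, B♭, D♭, F.
Comparing with the voicing, the minor 7th (7th) — F — is absent.

F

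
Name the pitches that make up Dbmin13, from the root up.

Db  Fb  Ab  Cb  Eb  Gb  Bb

Dbmin13: minor thirteenth on Db.
Root: Db
Minor 3rd (3rd): Fb
Perfect 5th (5th): Ab
Minor 7th (7th): Cb
Major 9th (9th): Eb
Perfect 11th (11th): Gb
Major 13th (13th): Bb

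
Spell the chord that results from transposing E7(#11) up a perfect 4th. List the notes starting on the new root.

E up a perfect 4th → A. New chord: A dominant seventh sharp eleven.
A — root
C# — major 3rd
E — perfect 5th
G — minor 7th
D# — augmented 11th

A – C# – E – G – D#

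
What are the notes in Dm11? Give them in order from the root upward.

Dm11: minor eleventh on D.
D — root
F — minor 3rd
A — perfect 5th
C — minor 7th
E — major 9th
G — perfect 11th

D F A C E G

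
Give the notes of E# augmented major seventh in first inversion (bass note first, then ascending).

E# augmented major seventh = E-sharp–G-double-sharp–B-double-sharp–D-double-sharp; first inversion → third (G-double-sharp) lowest.

G-double-sharp  B-double-sharp  D-double-sharp  E-sharp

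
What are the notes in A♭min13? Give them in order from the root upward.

A♭min13: minor thirteenth on Ab.
root → Ab
3rd (minor 3rd) → Cb
5th (perfect 5th) → Eb
7th (minor 7th) → Gb
9th (major 9th) → Bb
11th (perfect 11th) → Db
13th (major 13th) → F

Ab, Cb, Eb, Gb, Bb, Db, F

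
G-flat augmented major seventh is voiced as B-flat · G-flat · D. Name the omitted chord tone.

G-flat augmented major seventh = G-flat, B-flat, D, F. The voicing lacks the 7th (major 7th), F.

F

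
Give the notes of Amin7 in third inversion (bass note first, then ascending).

Amin7 = A–C–E–G; third inversion → seventh (G) lowest.

G – A – C – E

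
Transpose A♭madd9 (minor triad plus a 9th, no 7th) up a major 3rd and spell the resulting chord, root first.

C – Eb – G – D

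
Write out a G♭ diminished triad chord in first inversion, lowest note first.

Bbb, Dbb, Gb

G♭ diminished triad = Gb–Bbb–Dbb; first inversion → third (Bbb) lowest.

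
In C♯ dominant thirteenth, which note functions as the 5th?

Root of C♯ dominant thirteenth = C#. The 5th is a perfect 5th: C# up a perfect 5th → G#.

G#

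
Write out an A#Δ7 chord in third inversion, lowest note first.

G##, A#, C##, E#

In root position, A#Δ7 is A#–C##–E#–G##.
Third inversion puts the seventh (G##) in the bass.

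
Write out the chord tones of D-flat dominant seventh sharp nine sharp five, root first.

D-flat dominant seventh sharp nine sharp five is a dominant seventh sharp nine sharp five built on Db.
root → Db
3rd (major 3rd) → F
5th (augmented 5th) → A
7th (minor 7th) → Cb
9th (augmented 9th) → E

Db – F – A – Cb – E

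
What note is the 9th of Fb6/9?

Gb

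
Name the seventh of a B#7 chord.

B#7 is built on B#; its 7th is a minor 7th above the root.
A seventh above B uses the letter A, and the minor 7th above B# is A#.

A#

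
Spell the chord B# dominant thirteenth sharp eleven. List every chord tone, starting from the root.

B-sharp, D-double-sharp, F-double-sharp, A-sharp, C-double-sharp, E-double-sharp, G-double-sharp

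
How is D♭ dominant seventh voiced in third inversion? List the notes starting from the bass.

Cb  Db  F  Ab

In root position, D♭ dominant seventh is Db–F–Ab–Cb.
Third inversion puts the seventh (Cb) in the bass.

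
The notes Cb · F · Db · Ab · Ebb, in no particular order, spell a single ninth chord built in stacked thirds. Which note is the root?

Db

Arranged so that each adjacent pair is a third by letter name: Db – F – Ab – Cb – Ebb.
The bottom of that stack, Db, is the root (this is Db dominant seventh flat nine).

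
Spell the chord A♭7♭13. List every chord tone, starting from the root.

A♭7♭13: dominant seventh flat thirteen on A♭.
A♭ — root
C — major 3rd
E♭ — perfect 5th
G♭ — minor 7th
F♭ — minor 13th

A♭, C, E♭, G♭, F♭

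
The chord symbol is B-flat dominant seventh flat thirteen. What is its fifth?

B-flat dominant seventh flat thirteen is built on Bb; its 5th is a perfect 5th above the root.
A fifth above B uses the letter F, and the perfect 5th above Bb is F.

F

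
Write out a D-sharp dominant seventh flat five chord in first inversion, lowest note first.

In root position, D-sharp dominant seventh flat five is D-sharp–F-double-sharp–A–C-sharp.
First inversion puts the third (F-double-sharp) in the bass.

F-double-sharp, A, C-sharp, D-sharp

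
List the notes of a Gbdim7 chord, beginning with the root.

Gbdim7 is a diminished seventh built on Gb.
root → Gb
3rd (minor 3rd) → Bbb
5th (diminished 5th) → Dbb
7th (diminished 7th) → Fbb

Gb  Bbb  Dbb  Fbb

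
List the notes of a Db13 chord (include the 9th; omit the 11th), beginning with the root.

Db13: dominant thirteenth on D♭.
root → D♭
3rd (major 3rd) → F
5th (perfect 5th) → A♭
7th (minor 7th) → C♭
9th (major 9th) → E♭
13th (major 13th) → B♭

D♭  F  A♭  C♭  E♭  B♭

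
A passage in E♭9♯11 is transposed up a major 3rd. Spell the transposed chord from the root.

G, B, D, F, A, C♯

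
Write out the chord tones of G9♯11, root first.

G9♯11 is a dominant ninth sharp eleven built on G.
root → G
3rd (major 3rd) → B
5th (perfect 5th) → D
7th (minor 7th) → F
9th (major 9th) → A
11th (augmented 11th) → C#

G B D F A C#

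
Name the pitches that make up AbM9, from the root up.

A♭ – C – E♭ – G – B♭

AbM9: major ninth on A♭.
A♭ — root
C — major 3rd
E♭ — perfect 5th
G — major 7th
B♭ — major 9th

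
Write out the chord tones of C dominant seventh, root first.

C  E  G  Bb

Root C, quality dominant seventh:
- root: C
- major 3rd: E
- perfect 5th: G
- minor 7th: Bb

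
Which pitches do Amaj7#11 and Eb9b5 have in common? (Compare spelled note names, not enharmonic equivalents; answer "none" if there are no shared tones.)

Amaj7#11: A C# E G# D#
Eb9b5: Eb G Bbb Db F
Common to both → none.

none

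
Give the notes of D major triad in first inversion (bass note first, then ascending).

F-sharp, A, D

D major triad = D–F-sharp–A; first inversion → third (F-sharp) lowest.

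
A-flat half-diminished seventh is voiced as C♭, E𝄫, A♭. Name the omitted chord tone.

G♭

A-flat half-diminished seventh = A♭, C♭, E𝄫, G♭. The voicing lacks the 7th (minor 7th), G♭.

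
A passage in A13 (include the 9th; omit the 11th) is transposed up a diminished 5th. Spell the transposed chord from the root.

E♭ – G – B♭ – D♭ – F – C

Transposed root: A → E♭ (diminished 5th up). So we spell E♭ dominant thirteenth:
Root: E♭
Major 3rd (3rd): G
Perfect 5th (5th): B♭
Minor 7th (7th): D♭
Major 9th (9th): F
Major 13th (13th): C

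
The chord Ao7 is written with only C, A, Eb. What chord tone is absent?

Gb

Ao7 = A, C, Eb, Gb. The voicing lacks the 7th (diminished 7th), Gb.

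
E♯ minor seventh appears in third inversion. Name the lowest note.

D♯

E♯ minor seventh in root position is E♯–G♯–B♯–D♯.
Third inversion places the seventh in the bass, which is D♯.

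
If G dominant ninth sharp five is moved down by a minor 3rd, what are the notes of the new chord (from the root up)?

Transposed root: G → E (minor 3rd down). So we spell E dominant ninth sharp five:
root → E
3rd (major 3rd) → G#
5th (augmented 5th) → B#
7th (minor 7th) → D
9th (major 9th) → F#

E  G#  B#  D  F#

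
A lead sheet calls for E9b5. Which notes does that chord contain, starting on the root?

E, G#, Bb, D, F#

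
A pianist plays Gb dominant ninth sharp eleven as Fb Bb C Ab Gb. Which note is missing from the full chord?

The full Gb dominant ninth sharp eleven chord is Gb, Bb, Db, Fb, Ab, C.
Comparing with the voicing, the perfect 5th (5th) — Db — is absent.

Db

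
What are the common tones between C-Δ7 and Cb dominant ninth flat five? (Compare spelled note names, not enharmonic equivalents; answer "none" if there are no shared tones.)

C-Δ7: C Eb G B
Cb dominant ninth flat five: Cb Eb Gbb Bbb Db
Common to both → Eb.

Eb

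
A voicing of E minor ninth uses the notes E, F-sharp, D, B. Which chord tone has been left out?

E minor ninth = E, G, B, D, F-sharp. The voicing lacks the 3rd (minor 3rd), G.

G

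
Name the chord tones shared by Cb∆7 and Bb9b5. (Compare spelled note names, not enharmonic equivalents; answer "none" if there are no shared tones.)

B♭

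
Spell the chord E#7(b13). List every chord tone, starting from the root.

E♯  G𝄪  B♯  D♯  C♯

E#7(b13) is a dominant seventh flat thirteen built on E♯.
E♯ — root
G𝄪 — major 3rd
B♯ — perfect 5th
D♯ — minor 7th
C♯ — minor 13th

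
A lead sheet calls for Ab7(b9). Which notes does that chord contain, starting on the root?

Ab, C, Eb, Gb, Bbb

Ab7(b9) is a dominant seventh flat nine built on Ab.
Root: Ab
Major 3rd (3rd): C
Perfect 5th (5th): Eb
Minor 7th (7th): Gb
Minor 9th (9th): Bbb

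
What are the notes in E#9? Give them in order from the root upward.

Root E#, quality dominant ninth:
- root: E#
- major 3rd: G##
- perfect 5th: B#
- minor 7th: D#
- major 9th: F##

E#, G##, B#, D#, F##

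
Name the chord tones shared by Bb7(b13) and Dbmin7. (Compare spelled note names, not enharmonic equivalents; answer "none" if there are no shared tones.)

Bb7(b13) = Bb, D, F, Ab, Gb.
Dbmin7 = Db, Fb, Ab, Cb.
Shared: Ab.

Ab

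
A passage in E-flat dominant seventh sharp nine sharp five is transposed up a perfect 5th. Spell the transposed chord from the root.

B♭ D F♯ A♭ C♯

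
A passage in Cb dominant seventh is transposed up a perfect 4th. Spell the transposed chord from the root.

F♭, A♭, C♭, E𝄫

Transposed root: C♭ → F♭ (perfect 4th up). So we spell F♭ dominant seventh:
- root: F♭
- major 3rd: A♭
- perfect 5th: C♭
- minor 7th: E𝄫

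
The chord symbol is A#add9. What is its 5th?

E#

A#add9 is built on A#; its 5th is a perfect 5th above the root.
A fifth above A uses the letter E, and the perfect 5th above A# is E#.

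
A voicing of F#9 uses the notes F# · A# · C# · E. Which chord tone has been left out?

The full F#9 chord is F#, A#, C#, E, G#.
Comparing with the voicing, the major 9th (9th) — G# — is absent.

G#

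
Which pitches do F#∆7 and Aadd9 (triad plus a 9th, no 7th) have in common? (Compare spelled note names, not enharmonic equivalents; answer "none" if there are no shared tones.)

F#∆7: F# A# C# E#
Aadd9: A C# E B
Common to both → C#.

C#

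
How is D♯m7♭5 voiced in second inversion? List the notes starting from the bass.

A  C#  D#  F#

In root position, D♯m7♭5 is D#–F#–A–C#.
Second inversion puts the fifth (A) in the bass.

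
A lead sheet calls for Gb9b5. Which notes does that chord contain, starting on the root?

Gb – Bb – Dbb – Fb – Ab

Gb9b5: dominant ninth flat five on Gb.
Gb — root
Bb — major 3rd
Dbb — diminished 5th
Fb — minor 7th
Ab — major 9th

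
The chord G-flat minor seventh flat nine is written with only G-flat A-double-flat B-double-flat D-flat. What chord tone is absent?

F-flat

The full G-flat minor seventh flat nine chord is G-flat, B-double-flat, D-flat, F-flat, A-double-flat.
Comparing with the voicing, the minor 7th (7th) — F-flat — is absent.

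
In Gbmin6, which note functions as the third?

Bbb

Gbmin6 is built on Gb; its 3rd is a minor 3rd above the root.
A third above G uses the letter B, and the minor 3rd above Gb is Bbb.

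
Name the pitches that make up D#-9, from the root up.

D# F# A# C# E#

Root D#, quality minor ninth:
Root: D#
Minor 3rd (3rd): F#
Perfect 5th (5th): A#
Minor 7th (7th): C#
Major 9th (9th): E#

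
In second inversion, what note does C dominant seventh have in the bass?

C dominant seventh = C–E–G–B-flat. Second inversion → fifth in the bass = G.

G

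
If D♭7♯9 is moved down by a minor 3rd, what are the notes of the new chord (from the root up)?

A minor 3rd down from D♭ is B♭, so the new chord is B♭ dominant seventh sharp nine.
root → B♭
3rd (major 3rd) → D
5th (perfect 5th) → F
7th (minor 7th) → A♭
9th (augmented 9th) → C♯

B♭, D, F, A♭, C♯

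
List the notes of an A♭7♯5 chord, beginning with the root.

Ab  C  E  Gb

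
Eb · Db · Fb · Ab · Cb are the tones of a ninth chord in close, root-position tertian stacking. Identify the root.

Db

Arranged so that each adjacent pair is a third by letter name: Db – Fb – Ab – Cb – Eb.
The bottom of that stack, Db, is the root (this is Db minor ninth).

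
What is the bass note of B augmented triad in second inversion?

F𝄪

B augmented triad = B–D♯–F𝄪. Second inversion → fifth in the bass = F𝄪.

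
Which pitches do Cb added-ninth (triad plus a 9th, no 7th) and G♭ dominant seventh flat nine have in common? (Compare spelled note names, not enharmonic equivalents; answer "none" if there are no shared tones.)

G-flat – D-flat

Cb added-ninth: C-flat E-flat G-flat D-flat
G♭ dominant seventh flat nine: G-flat B-flat D-flat F-flat A-double-flat
Common to both → G-flat, D-flat.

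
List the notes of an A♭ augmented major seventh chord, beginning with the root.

A♭ augmented major seventh is an augmented major seventh built on A-flat.
- root: A-flat
- major 3rd: C
- augmented 5th: E
- major 7th: G

A-flat C E G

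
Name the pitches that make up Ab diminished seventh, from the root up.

A♭ – C♭ – E𝄫 – G𝄫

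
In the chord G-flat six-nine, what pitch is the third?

B-flat

Root of G-flat six-nine = G-flat. The 3rd is a major 3rd: G-flat up a major 3rd → B-flat.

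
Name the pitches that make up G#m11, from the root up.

Root G#, quality minor eleventh:
G# — root
B — minor 3rd
D# — perfect 5th
F# — minor 7th
A# — major 9th
C# — perfect 11th

G# B D# F# A# C#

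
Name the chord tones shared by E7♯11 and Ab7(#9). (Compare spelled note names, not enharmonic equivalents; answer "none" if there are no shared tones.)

E7♯11: E G# B D A#
Ab7(#9): Ab C Eb Gb B
Common to both → B.

B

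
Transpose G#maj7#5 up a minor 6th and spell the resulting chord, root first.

Transposed root: G# → E (minor 6th up). So we spell E augmented major seventh:
Root: E
Major 3rd (3rd): G#
Augmented 5th (5th): B#
Major 7th (7th): D#

E  G#  B#  D#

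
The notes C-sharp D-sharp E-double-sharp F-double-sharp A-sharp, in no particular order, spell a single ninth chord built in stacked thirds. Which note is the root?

Arranged so that each adjacent pair is a third by letter name: D-sharp – F-double-sharp – A-sharp – C-sharp – E-double-sharp.
The bottom of that stack, D-sharp, is the root (this is D-sharp dominant seventh sharp nine).

D-sharp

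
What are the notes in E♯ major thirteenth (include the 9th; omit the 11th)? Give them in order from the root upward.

E♯ major thirteenth: major thirteenth on E#.
Root: E#
Major 3rd (3rd): G##
Perfect 5th (5th): B#
Major 7th (7th): D##
Major 9th (9th): F##
Major 13th (13th): C##

E#, G##, B#, D##, F##, C##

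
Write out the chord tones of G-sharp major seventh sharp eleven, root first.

Root G-sharp, quality major seventh sharp eleven:
G-sharp — root
B-sharp — major 3rd
D-sharp — perfect 5th
F-double-sharp — major 7th
C-double-sharp — augmented 11th

G-sharp, B-sharp, D-sharp, F-double-sharp, C-double-sharp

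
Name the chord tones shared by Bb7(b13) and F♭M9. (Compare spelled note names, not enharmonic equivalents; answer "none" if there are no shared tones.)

Ab, Gb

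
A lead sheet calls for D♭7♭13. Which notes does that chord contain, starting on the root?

D♭7♭13 is a dominant seventh flat thirteen built on D♭.
- root: D♭
- major 3rd: F
- perfect 5th: A♭
- minor 7th: C♭
- minor 13th: B𝄫

D♭ – F – A♭ – C♭ – B𝄫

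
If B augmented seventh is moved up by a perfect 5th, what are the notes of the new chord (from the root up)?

Transposed root: B → F-sharp (perfect 5th up). So we spell F-sharp augmented seventh:
Root: F-sharp
Major 3rd (3rd): A-sharp
Augmented 5th (5th): C-double-sharp
Minor 7th (7th): E

F-sharp  A-sharp  C-double-sharp  E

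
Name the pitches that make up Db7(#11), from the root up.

Root Db, quality dominant seventh sharp eleven:
Root: Db
Major 3rd (3rd): F
Perfect 5th (5th): Ab
Minor 7th (7th): Cb
Augmented 11th (11th): G

Db  F  Ab  Cb  G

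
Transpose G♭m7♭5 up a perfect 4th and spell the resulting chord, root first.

Gb up a perfect 4th → Cb. New chord: Cb half-diminished seventh.
Root: Cb
Minor 3rd (3rd): Ebb
Diminished 5th (5th): Gbb
Minor 7th (7th): Bbb

Cb  Ebb  Gbb  Bbb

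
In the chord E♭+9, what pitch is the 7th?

D♭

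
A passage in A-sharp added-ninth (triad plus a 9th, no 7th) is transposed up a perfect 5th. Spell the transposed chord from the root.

E# G## B# F##

A perfect 5th up from A# is E#, so the new chord is E# added-ninth.
root → E#
3rd (major 3rd) → G##
5th (perfect 5th) → B#
9th (major 9th) → F##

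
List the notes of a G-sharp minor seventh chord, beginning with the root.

Root G#, quality minor seventh:
root → G#
3rd (minor 3rd) → B
5th (perfect 5th) → D#
7th (minor 7th) → F#

G# B D# F#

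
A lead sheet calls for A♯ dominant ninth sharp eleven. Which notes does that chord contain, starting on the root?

A#, C##, E#, G#, B#, D##

Root A#, quality dominant ninth sharp eleven:
Root: A#
Major 3rd (3rd): C##
Perfect 5th (5th): E#
Minor 7th (7th): G#
Major 9th (9th): B#
Augmented 11th (11th): D##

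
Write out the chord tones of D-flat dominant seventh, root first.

D-flat, F, A-flat, C-flat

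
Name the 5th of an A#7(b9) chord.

A#7(b9) is built on A♯; its 5th is a perfect 5th above the root.
A fifth above A uses the letter E, and the perfect 5th above A♯ is E♯.

E♯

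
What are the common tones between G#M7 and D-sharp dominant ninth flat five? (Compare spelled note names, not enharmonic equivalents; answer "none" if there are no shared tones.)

G#M7 = G♯, B♯, D♯, F𝄪.
D-sharp dominant ninth flat five = D♯, F𝄪, A, C♯, E♯.
Shared: D♯, F𝄪.

D♯ – F𝄪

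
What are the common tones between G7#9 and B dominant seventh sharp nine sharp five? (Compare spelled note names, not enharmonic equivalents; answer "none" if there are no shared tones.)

G7#9: G B D F A#
B dominant seventh sharp nine sharp five: B D# F## A C##
Common to both → B.

B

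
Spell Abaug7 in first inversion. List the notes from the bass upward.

C, E, Gb, Ab

Abaug7 = Ab–C–E–Gb; first inversion → third (C) lowest.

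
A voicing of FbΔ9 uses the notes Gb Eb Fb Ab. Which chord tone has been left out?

The full FbΔ9 chord is Fb, Ab, Cb, Eb, Gb.
Comparing with the voicing, the perfect 5th (5th) — Cb — is absent.

Cb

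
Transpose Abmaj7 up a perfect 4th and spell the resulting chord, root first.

Ab up a perfect 4th → Db. New chord: Db major seventh.
Db — root
F — major 3rd
Ab — perfect 5th
C — major 7th

Db, F, Ab, C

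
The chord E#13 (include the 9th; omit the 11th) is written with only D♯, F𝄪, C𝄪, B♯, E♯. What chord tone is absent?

E#13 = E♯, G𝄪, B♯, D♯, F𝄪, C𝄪. The voicing lacks the 3rd (major 3rd), G𝄪.

G𝄪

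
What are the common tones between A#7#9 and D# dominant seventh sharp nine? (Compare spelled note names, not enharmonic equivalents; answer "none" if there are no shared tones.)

A#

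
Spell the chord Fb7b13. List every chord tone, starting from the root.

F♭ – A♭ – C♭ – E𝄫 – D𝄫

Root F♭, quality dominant seventh flat thirteen:
root → F♭
3rd (major 3rd) → A♭
5th (perfect 5th) → C♭
7th (minor 7th) → E𝄫
13th (minor 13th) → D𝄫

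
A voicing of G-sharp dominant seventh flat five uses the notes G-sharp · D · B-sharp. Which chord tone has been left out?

G-sharp dominant seventh flat five = G-sharp, B-sharp, D, F-sharp. The voicing lacks the 7th (minor 7th), F-sharp.

F-sharp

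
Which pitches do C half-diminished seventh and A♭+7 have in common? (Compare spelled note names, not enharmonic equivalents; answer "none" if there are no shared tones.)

C half-diminished seventh: C Eb Gb Bb
A♭+7: Ab C E Gb
Common to both → C, Gb.

C – Gb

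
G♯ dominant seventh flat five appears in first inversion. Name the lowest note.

B-sharp

G♯ dominant seventh flat five in root position is G-sharp–B-sharp–D–F-sharp.
First inversion places the third in the bass, which is B-sharp.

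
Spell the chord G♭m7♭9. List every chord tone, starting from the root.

G♭m7♭9: minor seventh flat nine on G♭.
G♭ — root
B𝄫 — minor 3rd
D♭ — perfect 5th
F♭ — minor 7th
A𝄫 — minor 9th

G♭ B𝄫 D♭ F♭ A𝄫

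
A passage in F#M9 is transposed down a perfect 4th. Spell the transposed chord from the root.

C# – E# – G# – B# – D#

A perfect 4th down from F# is C#, so the new chord is C# major ninth.
root → C#
3rd (major 3rd) → E#
5th (perfect 5th) → G#
7th (major 7th) → B#
9th (major 9th) → D#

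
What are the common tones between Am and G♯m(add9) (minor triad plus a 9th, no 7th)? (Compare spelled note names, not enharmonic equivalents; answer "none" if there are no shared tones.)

none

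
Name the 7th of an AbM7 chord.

AbM7 is built on Ab; its 7th is a major 7th above the root.
A seventh above A uses the letter G, and the major 7th above Ab is G.

G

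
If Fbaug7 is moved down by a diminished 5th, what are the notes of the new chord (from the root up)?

Bb, D, F#, Ab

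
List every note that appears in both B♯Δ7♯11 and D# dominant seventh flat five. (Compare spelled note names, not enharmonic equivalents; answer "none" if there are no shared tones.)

B♯Δ7♯11: B# D## F## A## E##
D# dominant seventh flat five: D# F## A C#
Common to both → F##.

F##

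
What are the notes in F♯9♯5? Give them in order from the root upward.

F#, A#, C##, E, G#

F♯9♯5 is a dominant ninth sharp five built on F#.
F# — root
A# — major 3rd
C## — augmented 5th
E — minor 7th
G# — major 9th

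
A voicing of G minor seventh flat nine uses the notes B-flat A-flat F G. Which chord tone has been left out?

D

G minor seventh flat nine = G, B-flat, D, F, A-flat. The voicing lacks the 5th (perfect 5th), D.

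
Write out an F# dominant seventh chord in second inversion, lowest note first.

C-sharp, E, F-sharp, A-sharp

In root position, F# dominant seventh is F-sharp–A-sharp–C-sharp–E.
Second inversion puts the fifth (C-sharp) in the bass.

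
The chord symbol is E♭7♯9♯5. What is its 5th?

B

Root of E♭7♯9♯5 = Eb. The 5th is an augmented 5th: Eb up an augmented 5th → B.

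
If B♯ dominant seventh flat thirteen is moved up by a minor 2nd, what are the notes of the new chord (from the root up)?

C-sharp, E-sharp, G-sharp, B, A

A minor 2nd up from B-sharp is C-sharp, so the new chord is C-sharp dominant seventh flat thirteen.
Root: C-sharp
Major 3rd (3rd): E-sharp
Perfect 5th (5th): G-sharp
Minor 7th (7th): B
Minor 13th (13th): A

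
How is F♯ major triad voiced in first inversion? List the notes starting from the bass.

A# C# F#

In root position, F♯ major triad is F#–A#–C#.
First inversion puts the third (A#) in the bass.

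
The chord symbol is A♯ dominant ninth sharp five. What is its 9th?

B#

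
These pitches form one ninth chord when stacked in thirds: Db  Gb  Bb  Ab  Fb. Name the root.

Stacking in thirds gives Gb – Bb – Db – Fb – Ab, so Gb is the root — Gb dominant ninth.

Gb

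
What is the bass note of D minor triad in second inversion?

D minor triad in root position is D–F–A.
Second inversion places the fifth in the bass, which is A.

A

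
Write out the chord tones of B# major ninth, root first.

Root B-sharp, quality major ninth:
- root: B-sharp
- major 3rd: D-double-sharp
- perfect 5th: F-double-sharp
- major 7th: A-double-sharp
- major 9th: C-double-sharp

B-sharp D-double-sharp F-double-sharp A-double-sharp C-double-sharp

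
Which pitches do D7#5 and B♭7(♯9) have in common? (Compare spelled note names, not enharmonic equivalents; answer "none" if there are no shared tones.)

D7#5 = D, F#, A#, C.
B♭7(♯9) = Bb, D, F, Ab, C#.
Shared: D.

D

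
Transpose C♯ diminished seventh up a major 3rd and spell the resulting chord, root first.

E-sharp, G-sharp, B, D

Transposed root: C-sharp → E-sharp (major 3rd up). So we spell E-sharp diminished seventh:
root → E-sharp
3rd (minor 3rd) → G-sharp
5th (diminished 5th) → B
7th (diminished 7th) → D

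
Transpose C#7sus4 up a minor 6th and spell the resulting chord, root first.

A, D, E, G

Transposed root: C# → A (minor 6th up). So we spell A dominant seventh suspended fourth:
A — root
D — perfect 4th
E — perfect 5th
G — minor 7th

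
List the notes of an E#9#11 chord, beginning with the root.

E♯ G𝄪 B♯ D♯ F𝄪 A𝄪

E#9#11: dominant ninth sharp eleven on E♯.
Root: E♯
Major 3rd (3rd): G𝄪
Perfect 5th (5th): B♯
Minor 7th (7th): D♯
Major 9th (9th): F𝄪
Augmented 11th (11th): A𝄪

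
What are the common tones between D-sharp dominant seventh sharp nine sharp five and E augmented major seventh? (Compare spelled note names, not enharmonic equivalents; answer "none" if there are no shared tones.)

D-sharp dominant seventh sharp nine sharp five = D-sharp, F-double-sharp, A-double-sharp, C-sharp, E-double-sharp.
E augmented major seventh = E, G-sharp, B-sharp, D-sharp.
Shared: D-sharp.

D-sharp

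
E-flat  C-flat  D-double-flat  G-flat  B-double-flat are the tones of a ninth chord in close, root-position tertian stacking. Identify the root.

C-flat

Stacking in thirds gives C-flat – E-flat – G-flat – B-double-flat – D-double-flat, so C-flat is the root — C-flat dominant seventh flat nine.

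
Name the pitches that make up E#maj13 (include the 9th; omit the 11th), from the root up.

E#maj13: major thirteenth on E#.
- root: E#
- major 3rd: G##
- perfect 5th: B#
- major 7th: D##
- major 9th: F##
- major 13th: C##

E#, G##, B#, D##, F##, C##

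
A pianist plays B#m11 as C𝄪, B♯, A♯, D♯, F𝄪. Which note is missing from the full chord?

E♯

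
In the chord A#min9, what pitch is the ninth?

A#min9 is built on A#; its 9th is a major 9th above the root.
A second above A uses the letter B, and the major 9th above A# is B#.

B#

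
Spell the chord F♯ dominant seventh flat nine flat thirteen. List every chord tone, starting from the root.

F♯ dominant seventh flat nine flat thirteen: dominant seventh flat nine flat thirteen on F#.
F# — root
A# — major 3rd
C# — perfect 5th
E — minor 7th
G — minor 9th
D — minor 13th

F#, A#, C#, E, G, D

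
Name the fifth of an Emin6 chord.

B

Root of Emin6 = E. The 5th is a perfect 5th: E up a perfect 5th → B.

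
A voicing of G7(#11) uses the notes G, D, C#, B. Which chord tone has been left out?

The full G7(#11) chord is G, B, D, F, C#.
Comparing with the voicing, the minor 7th (7th) — F — is absent.

F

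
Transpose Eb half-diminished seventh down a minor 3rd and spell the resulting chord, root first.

C E-flat G-flat B-flat

E-flat down a minor 3rd → C. New chord: C half-diminished seventh.
- root: C
- minor 3rd: E-flat
- diminished 5th: G-flat
- minor 7th: B-flat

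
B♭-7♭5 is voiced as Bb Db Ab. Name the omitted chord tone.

Fb

B♭-7♭5 = Bb, Db, Fb, Ab. The voicing lacks the 5th (diminished 5th), Fb.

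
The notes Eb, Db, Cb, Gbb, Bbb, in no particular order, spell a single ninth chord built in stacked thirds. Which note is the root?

Cb

Stacking in thirds gives Cb – Eb – Gbb – Bbb – Db, so Cb is the root — Cb dominant ninth flat five.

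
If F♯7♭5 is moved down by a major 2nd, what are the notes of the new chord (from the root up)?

F♯ down a major 2nd → E. New chord: E dominant seventh flat five.
E — root
G♯ — major 3rd
B♭ — diminished 5th
D — minor 7th

E, G♯, B♭, D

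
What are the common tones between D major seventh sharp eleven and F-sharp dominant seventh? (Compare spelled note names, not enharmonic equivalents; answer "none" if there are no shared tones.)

D major seventh sharp eleven = D, F-sharp, A, C-sharp, G-sharp.
F-sharp dominant seventh = F-sharp, A-sharp, C-sharp, E.
Shared: F-sharp, C-sharp.

F-sharp  C-sharp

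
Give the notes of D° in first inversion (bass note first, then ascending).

F, Ab, D

In root position, D° is D–F–Ab.
First inversion puts the third (F) in the bass.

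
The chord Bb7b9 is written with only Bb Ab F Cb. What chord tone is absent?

The full Bb7b9 chord is Bb, D, F, Ab, Cb.
Comparing with the voicing, the major 3rd (3rd) — D — is absent.

D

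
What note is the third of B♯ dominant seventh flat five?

B♯ dominant seventh flat five is built on B#; its 3rd is a major 3rd above the root.
A third above B uses the letter D, and the major 3rd above B# is D##.

D##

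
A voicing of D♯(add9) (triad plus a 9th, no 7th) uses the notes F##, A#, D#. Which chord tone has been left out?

The full D♯(add9) chord is D#, F##, A#, E#.
Comparing with the voicing, the major 9th (9th) — E# — is absent.

E#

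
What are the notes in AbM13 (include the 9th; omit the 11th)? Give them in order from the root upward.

Ab  C  Eb  G  Bb  F

AbM13 is a major thirteenth built on Ab.
Root: Ab
Major 3rd (3rd): C
Perfect 5th (5th): Eb
Major 7th (7th): G
Major 9th (9th): Bb
Major 13th (13th): F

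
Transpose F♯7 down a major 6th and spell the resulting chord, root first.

Transposed root: F♯ → A (major 6th down). So we spell A dominant seventh:
A — root
C♯ — major 3rd
E — perfect 5th
G — minor 7th

A C♯ E G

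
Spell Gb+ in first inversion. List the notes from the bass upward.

Bb – D – Gb

Gb+ = Gb–Bb–D; first inversion → third (Bb) lowest.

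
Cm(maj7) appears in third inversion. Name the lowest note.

Cm(maj7) in root position is C–E♭–G–B.
Third inversion places the seventh in the bass, which is B.

B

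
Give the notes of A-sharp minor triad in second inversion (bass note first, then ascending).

E-sharp, A-sharp, C-sharp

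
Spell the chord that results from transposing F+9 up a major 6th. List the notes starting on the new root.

F up a major 6th → D. New chord: D dominant ninth sharp five.
root → D
3rd (major 3rd) → F#
5th (augmented 5th) → A#
7th (minor 7th) → C
9th (major 9th) → E

D – F# – A# – C – E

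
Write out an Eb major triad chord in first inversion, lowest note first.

Eb major triad = E♭–G–B♭; first inversion → third (G) lowest.

G, B♭, E♭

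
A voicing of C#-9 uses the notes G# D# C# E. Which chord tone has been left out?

The full C#-9 chord is C#, E, G#, B, D#.
Comparing with the voicing, the minor 7th (7th) — B — is absent.

B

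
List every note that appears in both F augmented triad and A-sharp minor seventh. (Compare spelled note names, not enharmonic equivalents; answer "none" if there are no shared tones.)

F augmented triad: F A C-sharp
A-sharp minor seventh: A-sharp C-sharp E-sharp G-sharp
Common to both → C-sharp.

C-sharp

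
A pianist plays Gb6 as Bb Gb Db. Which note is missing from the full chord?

Eb

The full Gb6 chord is Gb, Bb, Db, Eb.
Comparing with the voicing, the major 6th (6th) — Eb — is absent.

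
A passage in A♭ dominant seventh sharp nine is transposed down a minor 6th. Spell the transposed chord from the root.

C, E, G, Bb, D#

A minor 6th down from Ab is C, so the new chord is C dominant seventh sharp nine.
root → C
3rd (major 3rd) → E
5th (perfect 5th) → G
7th (minor 7th) → Bb
9th (augmented 9th) → D#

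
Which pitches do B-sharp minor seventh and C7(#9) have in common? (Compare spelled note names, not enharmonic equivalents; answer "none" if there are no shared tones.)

D#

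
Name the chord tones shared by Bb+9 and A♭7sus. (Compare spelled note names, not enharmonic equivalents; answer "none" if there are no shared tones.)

Ab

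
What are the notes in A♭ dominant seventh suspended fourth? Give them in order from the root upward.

Ab  Db  Eb  Gb

Root Ab, quality dominant seventh suspended fourth:
Ab — root
Db — perfect 4th
Eb — perfect 5th
Gb — minor 7th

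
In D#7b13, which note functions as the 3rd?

D#7b13 is built on D#; its 3rd is a major 3rd above the root.
A third above D uses the letter F, and the major 3rd above D# is F##.

F##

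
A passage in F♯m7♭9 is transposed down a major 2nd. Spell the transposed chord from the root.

E, G, B, D, F

Transposed root: F# → E (major 2nd down). So we spell E minor seventh flat nine:
Root: E
Minor 3rd (3rd): G
Perfect 5th (5th): B
Minor 7th (7th): D
Minor 9th (9th): F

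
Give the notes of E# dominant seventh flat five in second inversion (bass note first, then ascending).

E# dominant seventh flat five = E♯–G𝄪–B–D♯; second inversion → fifth (B) lowest.

B, D♯, E♯, G𝄪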